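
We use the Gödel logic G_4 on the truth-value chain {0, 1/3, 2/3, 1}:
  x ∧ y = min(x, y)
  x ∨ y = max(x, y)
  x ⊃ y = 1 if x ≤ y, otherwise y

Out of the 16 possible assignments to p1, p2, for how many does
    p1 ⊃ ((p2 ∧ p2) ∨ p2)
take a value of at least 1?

10

p1 = 0, p2 = 0 ↦ 1  ≥
p1 = 0, p2 = 1/3 ↦ 1  ≥
p1 = 0, p2 = 2/3 ↦ 1  ≥
p1 = 0, p2 = 1 ↦ 1  ≥
p1 = 1/3, p2 = 0 ↦ 0  <
p1 = 1/3, p2 = 1/3 ↦ 1  ≥
p1 = 1/3, p2 = 2/3 ↦ 1  ≥
p1 = 1/3, p2 = 1 ↦ 1  ≥
p1 = 2/3, p2 = 0 ↦ 0  <
p1 = 2/3, p2 = 1/3 ↦ 1/3  <
p1 = 2/3, p2 = 2/3 ↦ 1  ≥
p1 = 2/3, p2 = 1 ↦ 1  ≥
p1 = 1, p2 = 0 ↦ 0  <
p1 = 1, p2 = 1/3 ↦ 1/3  <
p1 = 1, p2 = 2/3 ↦ 2/3  <
p1 = 1, p2 = 1 ↦ 1  ≥
So 10 of the 16 assignments meet the threshold.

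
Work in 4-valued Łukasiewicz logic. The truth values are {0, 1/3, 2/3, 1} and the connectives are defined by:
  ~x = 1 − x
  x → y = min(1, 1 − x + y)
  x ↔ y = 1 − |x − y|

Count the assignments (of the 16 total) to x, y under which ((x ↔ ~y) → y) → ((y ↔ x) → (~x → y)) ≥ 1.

14

x = 0, y = 0 ↦ 0  <
x = 0, y = 1/3 ↦ 2/3  <
x = 0, y = 2/3 ↦ 1  ≥
x = 0, y = 1 ↦ 1  ≥
x = 1/3, y = 0 ↦ 1  ≥
x = 1/3, y = 1/3 ↦ 1  ≥
x = 1/3, y = 2/3 ↦ 1  ≥
x = 1/3, y = 1 ↦ 1  ≥
x = 2/3, y = 0 ↦ 1  ≥
x = 2/3, y = 1/3 ↦ 1  ≥
x = 2/3, y = 2/3 ↦ 1  ≥
x = 2/3, y = 1 ↦ 1  ≥
x = 1, y = 0 ↦ 1  ≥
x = 1, y = 1/3 ↦ 1  ≥
x = 1, y = 2/3 ↦ 1  ≥
x = 1, y = 1 ↦ 1  ≥
So 14 of the 16 assignments meet the threshold.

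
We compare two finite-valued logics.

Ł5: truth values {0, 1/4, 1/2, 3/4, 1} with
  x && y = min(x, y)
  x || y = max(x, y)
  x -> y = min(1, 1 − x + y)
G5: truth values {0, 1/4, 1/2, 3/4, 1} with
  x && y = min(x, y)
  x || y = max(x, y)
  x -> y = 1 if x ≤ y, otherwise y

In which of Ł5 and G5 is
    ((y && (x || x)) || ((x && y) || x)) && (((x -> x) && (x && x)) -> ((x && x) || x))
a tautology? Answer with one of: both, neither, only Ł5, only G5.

In Ł5: at x = 0, y = 0 the value is 0 — not a tautology.
In G5: at x = 0, y = 0 the value is 0 — not a tautology.

neither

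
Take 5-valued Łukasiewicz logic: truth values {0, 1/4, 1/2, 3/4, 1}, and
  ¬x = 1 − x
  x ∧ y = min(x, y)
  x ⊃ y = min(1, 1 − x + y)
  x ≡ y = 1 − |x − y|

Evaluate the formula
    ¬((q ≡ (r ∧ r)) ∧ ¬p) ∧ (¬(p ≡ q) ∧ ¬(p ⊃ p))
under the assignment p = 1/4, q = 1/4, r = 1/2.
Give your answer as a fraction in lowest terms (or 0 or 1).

r ∧ r = 1/2 ∧ 1/2 = 1/2
q ≡ (r ∧ r) = 1/4 ≡ 1/2 = 3/4
¬p = ¬1/4 = 3/4
(q ≡ (r ∧ r)) ∧ ¬p = 3/4 ∧ 3/4 = 3/4
¬((q ≡ (r ∧ r)) ∧ ¬p) = ¬3/4 = 1/4
p ≡ q = 1/4 ≡ 1/4 = 1
¬(p ≡ q) = ¬1 = 0
p ⊃ p = 1/4 ⊃ 1/4 = 1
¬(p ⊃ p) = ¬1 = 0
¬(p ≡ q) ∧ ¬(p ⊃ p) = 0 ∧ 0 = 0
¬((q ≡ (r ∧ r)) ∧ ¬p) ∧ (¬(p ≡ q) ∧ ¬(p ⊃ p)) = 1/4 ∧ 0 = 0

0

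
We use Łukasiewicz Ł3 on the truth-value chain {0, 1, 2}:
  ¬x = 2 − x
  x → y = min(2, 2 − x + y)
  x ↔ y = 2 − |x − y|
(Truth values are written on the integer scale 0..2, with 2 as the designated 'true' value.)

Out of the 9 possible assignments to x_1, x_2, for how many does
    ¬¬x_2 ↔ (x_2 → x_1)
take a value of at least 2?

x_1 = 0, x_2 = 0 ↦ 0  <
x_1 = 0, x_2 = 1 ↦ 2  ≥
x_1 = 0, x_2 = 2 ↦ 0  <
x_1 = 1, x_2 = 0 ↦ 0  <
x_1 = 1, x_2 = 1 ↦ 1  <
x_1 = 1, x_2 = 2 ↦ 1  <
x_1 = 2, x_2 = 0 ↦ 0  <
x_1 = 2, x_2 = 1 ↦ 1  <
x_1 = 2, x_2 = 2 ↦ 2  ≥
So 2 of the 9 assignments meet the threshold.

2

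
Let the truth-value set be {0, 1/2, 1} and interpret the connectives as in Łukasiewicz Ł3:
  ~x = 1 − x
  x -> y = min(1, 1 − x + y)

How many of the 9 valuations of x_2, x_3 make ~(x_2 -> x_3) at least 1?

1

x_2 = 0, x_3 = 0 ↦ 0  <
x_2 = 0, x_3 = 1/2 ↦ 0  <
x_2 = 0, x_3 = 1 ↦ 0  <
x_2 = 1/2, x_3 = 0 ↦ 1/2  <
x_2 = 1/2, x_3 = 1/2 ↦ 0  <
x_2 = 1/2, x_3 = 1 ↦ 0  <
x_2 = 1, x_3 = 0 ↦ 1  ≥
x_2 = 1, x_3 = 1/2 ↦ 1/2  <
x_2 = 1, x_3 = 1 ↦ 0  <
So 1 of the 9 assignments meets the threshold.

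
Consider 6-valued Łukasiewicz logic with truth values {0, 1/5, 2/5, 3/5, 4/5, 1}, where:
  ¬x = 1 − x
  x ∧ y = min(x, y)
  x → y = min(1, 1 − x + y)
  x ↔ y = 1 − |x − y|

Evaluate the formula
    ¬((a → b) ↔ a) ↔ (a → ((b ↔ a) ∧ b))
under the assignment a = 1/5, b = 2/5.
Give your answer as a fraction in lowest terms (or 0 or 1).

4/5

a → b = 1/5 → 2/5 = 1
(a → b) ↔ a = 1 ↔ 1/5 = 1/5
¬((a → b) ↔ a) = ¬1/5 = 4/5
b ↔ a = 2/5 ↔ 1/5 = 4/5
(b ↔ a) ∧ b = 4/5 ∧ 2/5 = 2/5
a → ((b ↔ a) ∧ b) = 1/5 → 2/5 = 1
¬((a → b) ↔ a) ↔ (a → ((b ↔ a) ∧ b)) = 4/5 ↔ 1 = 4/5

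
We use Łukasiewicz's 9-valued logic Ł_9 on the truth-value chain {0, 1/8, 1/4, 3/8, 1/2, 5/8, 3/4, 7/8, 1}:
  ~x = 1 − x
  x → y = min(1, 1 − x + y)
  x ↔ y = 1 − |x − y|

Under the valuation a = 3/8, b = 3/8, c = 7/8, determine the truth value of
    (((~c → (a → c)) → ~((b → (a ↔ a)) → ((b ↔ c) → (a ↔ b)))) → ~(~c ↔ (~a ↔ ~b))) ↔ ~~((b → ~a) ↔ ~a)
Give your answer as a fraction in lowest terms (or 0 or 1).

5/8

~c = ~7/8 = 1/8
a → c = 3/8 → 7/8 = 1
~c → (a → c) = 1/8 → 1 = 1
a ↔ a = 3/8 ↔ 3/8 = 1
b → (a ↔ a) = 3/8 → 1 = 1
b ↔ c = 3/8 ↔ 7/8 = 1/2
a ↔ b = 3/8 ↔ 3/8 = 1
(b ↔ c) → (a ↔ b) = 1/2 → 1 = 1
(b → (a ↔ a)) → ((b ↔ c) → (a ↔ b)) = 1 → 1 = 1
~((b → (a ↔ a)) → ((b ↔ c) → (a ↔ b))) = ~1 = 0
(~c → (a → c)) → ~((b → (a ↔ a)) → ((b ↔ c) → (a ↔ b))) = 1 → 0 = 0
~c = ~7/8 = 1/8
~a = ~3/8 = 5/8
~b = ~3/8 = 5/8
~a ↔ ~b = 5/8 ↔ 5/8 = 1
~c ↔ (~a ↔ ~b) = 1/8 ↔ 1 = 1/8
~(~c ↔ (~a ↔ ~b)) = ~1/8 = 7/8
((~c → (a → c)) → ~((b → (a ↔ a)) → ((b ↔ c) → (a ↔ b)))) → ~(~c ↔ (~a ↔ ~b)) = 0 → 7/8 = 1
~a = ~3/8 = 5/8
b → ~a = 3/8 → 5/8 = 1
~a = ~3/8 = 5/8
(b → ~a) ↔ ~a = 1 ↔ 5/8 = 5/8
~((b → ~a) ↔ ~a) = ~5/8 = 3/8
~~((b → ~a) ↔ ~a) = ~3/8 = 5/8
(((~c → (a → c)) → ~((b → (a ↔ a)) → ((b ↔ c) → (a ↔ b)))) → ~(~c ↔ (~a ↔ ~b))) ↔ ~~((b → ~a) ↔ ~a) = 1 ↔ 5/8 = 5/8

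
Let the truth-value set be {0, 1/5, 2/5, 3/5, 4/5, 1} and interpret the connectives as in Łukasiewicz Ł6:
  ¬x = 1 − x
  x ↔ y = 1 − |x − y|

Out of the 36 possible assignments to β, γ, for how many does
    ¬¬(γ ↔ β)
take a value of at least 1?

6

value 1: 6 assignments (counts)
value 4/5: 10 assignments
value 3/5: 8 assignments
value 2/5: 6 assignments
value 1/5: 4 assignments
value 0: 2 assignments
So 6 of the 36 assignments meet the threshold.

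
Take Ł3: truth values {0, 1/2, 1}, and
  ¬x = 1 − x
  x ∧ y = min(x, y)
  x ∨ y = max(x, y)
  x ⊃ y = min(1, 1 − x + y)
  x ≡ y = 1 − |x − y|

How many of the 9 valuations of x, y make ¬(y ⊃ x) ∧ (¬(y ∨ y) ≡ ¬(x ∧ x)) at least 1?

x = 0, y = 0 ↦ 0  <
x = 0, y = 1/2 ↦ 1/2  <
x = 0, y = 1 ↦ 0  <
x = 1/2, y = 0 ↦ 0  <
x = 1/2, y = 1/2 ↦ 0  <
x = 1/2, y = 1 ↦ 1/2  <
x = 1, y = 0 ↦ 0  <
x = 1, y = 1/2 ↦ 0  <
x = 1, y = 1 ↦ 0  <
So 0 of the 9 assignments meet the threshold.

0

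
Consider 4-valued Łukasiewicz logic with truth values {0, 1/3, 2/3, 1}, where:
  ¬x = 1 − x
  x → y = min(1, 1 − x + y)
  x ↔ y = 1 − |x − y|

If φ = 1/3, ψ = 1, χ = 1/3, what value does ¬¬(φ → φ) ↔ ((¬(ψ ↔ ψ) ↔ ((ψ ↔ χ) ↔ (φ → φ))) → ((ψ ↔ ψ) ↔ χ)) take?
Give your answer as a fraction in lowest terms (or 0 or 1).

φ → φ = 1/3 → 1/3 = 1
¬(φ → φ) = ¬1 = 0
¬¬(φ → φ) = ¬0 = 1
ψ ↔ ψ = 1 ↔ 1 = 1
¬(ψ ↔ ψ) = ¬1 = 0
ψ ↔ χ = 1 ↔ 1/3 = 1/3
φ → φ = 1/3 → 1/3 = 1
(ψ ↔ χ) ↔ (φ → φ) = 1/3 ↔ 1 = 1/3
¬(ψ ↔ ψ) ↔ ((ψ ↔ χ) ↔ (φ → φ)) = 0 ↔ 1/3 = 2/3
ψ ↔ ψ = 1 ↔ 1 = 1
(ψ ↔ ψ) ↔ χ = 1 ↔ 1/3 = 1/3
(¬(ψ ↔ ψ) ↔ ((ψ ↔ χ) ↔ (φ → φ))) → ((ψ ↔ ψ) ↔ χ) = 2/3 → 1/3 = 2/3
¬¬(φ → φ) ↔ ((¬(ψ ↔ ψ) ↔ ((ψ ↔ χ) ↔ (φ → φ))) → ((ψ ↔ ψ) ↔ χ)) = 1 ↔ 2/3 = 2/3

2/3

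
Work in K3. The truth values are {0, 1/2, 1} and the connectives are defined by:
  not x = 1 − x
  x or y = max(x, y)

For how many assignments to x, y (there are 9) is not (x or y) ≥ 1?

1

x = 0, y = 0 ↦ 1  ≥
x = 0, y = 1/2 ↦ 1/2  <
x = 0, y = 1 ↦ 0  <
x = 1/2, y = 0 ↦ 1/2  <
x = 1/2, y = 1/2 ↦ 1/2  <
x = 1/2, y = 1 ↦ 0  <
x = 1, y = 0 ↦ 0  <
x = 1, y = 1/2 ↦ 0  <
x = 1, y = 1 ↦ 0  <
So 1 of the 9 assignments meets the threshold.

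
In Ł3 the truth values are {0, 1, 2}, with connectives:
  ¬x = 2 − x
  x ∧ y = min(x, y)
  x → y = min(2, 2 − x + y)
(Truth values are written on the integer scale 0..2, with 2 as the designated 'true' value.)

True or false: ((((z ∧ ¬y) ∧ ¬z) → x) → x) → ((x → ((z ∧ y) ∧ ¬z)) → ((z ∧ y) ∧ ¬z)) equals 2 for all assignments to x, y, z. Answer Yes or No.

Counterexample: take x = 0, y = 0, z = 1.
¬y = ¬0 = 2
z ∧ ¬y = 1 ∧ 2 = 1
¬z = ¬1 = 1
(z ∧ ¬y) ∧ ¬z = 1 ∧ 1 = 1
((z ∧ ¬y) ∧ ¬z) → x = 1 → 0 = 1
(((z ∧ ¬y) ∧ ¬z) → x) → x = 1 → 0 = 1
z ∧ y = 1 ∧ 0 = 0
¬z = ¬1 = 1
(z ∧ y) ∧ ¬z = 0 ∧ 1 = 0
x → ((z ∧ y) ∧ ¬z) = 0 → 0 = 2
z ∧ y = 1 ∧ 0 = 0
¬z = ¬1 = 1
(z ∧ y) ∧ ¬z = 0 ∧ 1 = 0
(x → ((z ∧ y) ∧ ¬z)) → ((z ∧ y) ∧ ¬z) = 2 → 0 = 0
((((z ∧ ¬y) ∧ ¬z) → x) → x) → ((x → ((z ∧ y) ∧ ¬z)) → ((z ∧ y) ∧ ¬z)) = 1 → 0 = 1
This gives 1 ≠ 2.

No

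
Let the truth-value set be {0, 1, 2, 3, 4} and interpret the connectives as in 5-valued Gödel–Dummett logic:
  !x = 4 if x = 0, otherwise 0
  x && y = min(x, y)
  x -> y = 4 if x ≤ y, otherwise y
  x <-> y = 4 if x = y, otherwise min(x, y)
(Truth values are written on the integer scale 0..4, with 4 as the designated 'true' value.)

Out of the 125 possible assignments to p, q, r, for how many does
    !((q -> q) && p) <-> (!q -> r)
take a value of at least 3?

26

value 4: 25 assignments (counts)
value 3: 1 assignment (counts)
value 2: 1 assignment
value 1: 1 assignment
value 0: 97 assignments
So 26 of the 125 assignments meet the threshold.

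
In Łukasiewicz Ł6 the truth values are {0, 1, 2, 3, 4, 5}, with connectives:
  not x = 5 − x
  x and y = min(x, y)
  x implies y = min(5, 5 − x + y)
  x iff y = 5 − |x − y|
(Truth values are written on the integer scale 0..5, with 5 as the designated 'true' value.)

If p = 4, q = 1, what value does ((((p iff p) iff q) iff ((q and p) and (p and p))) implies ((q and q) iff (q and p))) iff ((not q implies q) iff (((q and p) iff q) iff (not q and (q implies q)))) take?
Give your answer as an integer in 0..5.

p iff p = 4 iff 4 = 5
(p iff p) iff q = 5 iff 1 = 1
q and p = 1 and 4 = 1
p and p = 4 and 4 = 4
(q and p) and (p and p) = 1 and 4 = 1
((p iff p) iff q) iff ((q and p) and (p and p)) = 1 iff 1 = 5
q and q = 1 and 1 = 1
q and p = 1 and 4 = 1
(q and q) iff (q and p) = 1 iff 1 = 5
(((p iff p) iff q) iff ((q and p) and (p and p))) implies ((q and q) iff (q and p)) = 5 implies 5 = 5
not q = not 1 = 4
not q implies q = 4 implies 1 = 2
q and p = 1 and 4 = 1
(q and p) iff q = 1 iff 1 = 5
not q = not 1 = 4
q implies q = 1 implies 1 = 5
not q and (q implies q) = 4 and 5 = 4
((q and p) iff q) iff (not q and (q implies q)) = 5 iff 4 = 4
(not q implies q) iff (((q and p) iff q) iff (not q and (q implies q))) = 2 iff 4 = 3
((((p iff p) iff q) iff ((q and p) and (p and p))) implies ((q and q) iff (q and p))) iff ((not q implies q) iff (((q and p) iff q) iff (not q and (q implies q)))) = 5 iff 3 = 3

3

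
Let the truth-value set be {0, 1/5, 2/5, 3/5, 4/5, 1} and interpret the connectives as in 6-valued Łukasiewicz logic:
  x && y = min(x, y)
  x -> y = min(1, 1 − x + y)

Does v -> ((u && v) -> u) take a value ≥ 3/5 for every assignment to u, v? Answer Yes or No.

At u = 2/5, v = 1/5, for instance:
u && v = 2/5 && 1/5 = 1/5
(u && v) -> u = 1/5 -> 2/5 = 1
v -> ((u && v) -> u) = 1/5 -> 1 = 1
and checking the remaining 35 assignments likewise gives ≥ 3/5 in every case.

Yes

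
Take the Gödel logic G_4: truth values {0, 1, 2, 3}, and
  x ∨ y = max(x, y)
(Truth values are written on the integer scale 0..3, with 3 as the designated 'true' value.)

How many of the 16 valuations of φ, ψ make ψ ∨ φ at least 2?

φ = 0, ψ = 0 ↦ 0  <
φ = 0, ψ = 1 ↦ 1  <
φ = 0, ψ = 2 ↦ 2  ≥
φ = 0, ψ = 3 ↦ 3  ≥
φ = 1, ψ = 0 ↦ 1  <
φ = 1, ψ = 1 ↦ 1  <
φ = 1, ψ = 2 ↦ 2  ≥
φ = 1, ψ = 3 ↦ 3  ≥
φ = 2, ψ = 0 ↦ 2  ≥
φ = 2, ψ = 1 ↦ 2  ≥
φ = 2, ψ = 2 ↦ 2  ≥
φ = 2, ψ = 3 ↦ 3  ≥
φ = 3, ψ = 0 ↦ 3  ≥
φ = 3, ψ = 1 ↦ 3  ≥
φ = 3, ψ = 2 ↦ 3  ≥
φ = 3, ψ = 3 ↦ 3  ≥
So 12 of the 16 assignments meet the threshold.

12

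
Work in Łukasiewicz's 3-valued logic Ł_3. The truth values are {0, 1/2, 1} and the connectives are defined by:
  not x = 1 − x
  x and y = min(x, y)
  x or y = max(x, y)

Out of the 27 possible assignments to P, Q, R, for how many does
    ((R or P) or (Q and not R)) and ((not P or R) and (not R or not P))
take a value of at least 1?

4

value 1: 4 assignments (counts)
value 1/2: 16 assignments
value 0: 7 assignments
So 4 of the 27 assignments meet the threshold.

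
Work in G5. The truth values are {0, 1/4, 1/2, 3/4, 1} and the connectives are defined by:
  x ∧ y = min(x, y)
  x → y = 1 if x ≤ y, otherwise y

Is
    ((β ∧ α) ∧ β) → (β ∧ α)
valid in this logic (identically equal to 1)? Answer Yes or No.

At α = 0, β = 1/2, for instance:
β ∧ α = 1/2 ∧ 0 = 0
(β ∧ α) ∧ β = 0 ∧ 1/2 = 0
((β ∧ α) ∧ β) → (β ∧ α) = 0 → 0 = 1
and checking the remaining 24 assignments likewise gives ≥ 1 in every case.

Yes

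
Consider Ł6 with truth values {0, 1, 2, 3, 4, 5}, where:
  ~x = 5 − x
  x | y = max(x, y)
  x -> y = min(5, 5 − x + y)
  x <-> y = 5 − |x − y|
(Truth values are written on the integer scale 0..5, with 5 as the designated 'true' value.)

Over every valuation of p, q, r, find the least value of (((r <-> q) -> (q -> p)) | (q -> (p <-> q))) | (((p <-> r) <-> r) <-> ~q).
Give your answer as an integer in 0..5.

Take p = 0, q = 4, r = 3:
r <-> q = 3 <-> 4 = 4
q -> p = 4 -> 0 = 1
(r <-> q) -> (q -> p) = 4 -> 1 = 2
p <-> q = 0 <-> 4 = 1
q -> (p <-> q) = 4 -> 1 = 2
((r <-> q) -> (q -> p)) | (q -> (p <-> q)) = 2 | 2 = 2
p <-> r = 0 <-> 3 = 2
(p <-> r) <-> r = 2 <-> 3 = 4
~q = ~4 = 1
((p <-> r) <-> r) <-> ~q = 4 <-> 1 = 2
(((r <-> q) -> (q -> p)) | (q -> (p <-> q))) | (((p <-> r) <-> r) <-> ~q) = 2 | 2 = 2
No assignment yields a value below 2, so this is the minimum.

2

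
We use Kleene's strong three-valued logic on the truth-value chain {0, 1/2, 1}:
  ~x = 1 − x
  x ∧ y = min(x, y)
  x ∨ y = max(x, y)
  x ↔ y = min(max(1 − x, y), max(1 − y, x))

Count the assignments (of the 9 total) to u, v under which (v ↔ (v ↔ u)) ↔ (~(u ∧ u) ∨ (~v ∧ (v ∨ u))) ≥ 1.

1

u = 0, v = 0 ↦ 0  <
u = 0, v = 1/2 ↦ 1/2  <
u = 0, v = 1 ↦ 0  <
u = 1/2, v = 0 ↦ 1/2  <
u = 1/2, v = 1/2 ↦ 1/2  <
u = 1/2, v = 1 ↦ 1/2  <
u = 1, v = 0 ↦ 1  ≥
u = 1, v = 1/2 ↦ 1/2  <
u = 1, v = 1 ↦ 0  <
So 1 of the 9 assignments meets the threshold.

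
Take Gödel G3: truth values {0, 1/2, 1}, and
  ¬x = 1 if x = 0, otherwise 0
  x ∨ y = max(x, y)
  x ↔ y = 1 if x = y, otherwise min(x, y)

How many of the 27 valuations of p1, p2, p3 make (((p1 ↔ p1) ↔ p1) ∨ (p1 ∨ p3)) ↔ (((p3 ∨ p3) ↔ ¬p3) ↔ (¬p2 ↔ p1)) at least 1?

value 1: 11 assignments (counts)
value 1/2: 5 assignments
value 0: 11 assignments
So 11 of the 27 assignments meet the threshold.

11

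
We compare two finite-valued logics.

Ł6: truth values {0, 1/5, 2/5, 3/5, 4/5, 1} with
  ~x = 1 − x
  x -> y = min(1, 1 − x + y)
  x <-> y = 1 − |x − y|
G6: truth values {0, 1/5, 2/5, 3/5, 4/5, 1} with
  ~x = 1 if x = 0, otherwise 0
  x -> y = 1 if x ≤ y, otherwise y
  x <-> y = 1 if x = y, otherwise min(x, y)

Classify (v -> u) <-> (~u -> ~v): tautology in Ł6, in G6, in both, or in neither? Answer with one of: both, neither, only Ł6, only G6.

In Ł6: every assignment gives 1 — tautology.
In G6: at u = 1/5, v = 2/5 the value is 1/5 — not a tautology.

only Ł6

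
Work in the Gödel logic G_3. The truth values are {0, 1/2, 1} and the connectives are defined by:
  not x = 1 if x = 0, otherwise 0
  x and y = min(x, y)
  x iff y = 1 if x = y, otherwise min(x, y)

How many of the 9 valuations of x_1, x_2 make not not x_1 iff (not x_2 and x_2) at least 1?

3

x_1 = 0, x_2 = 0 ↦ 1  ≥
x_1 = 0, x_2 = 1/2 ↦ 1  ≥
x_1 = 0, x_2 = 1 ↦ 1  ≥
x_1 = 1/2, x_2 = 0 ↦ 0  <
x_1 = 1/2, x_2 = 1/2 ↦ 0  <
x_1 = 1/2, x_2 = 1 ↦ 0  <
x_1 = 1, x_2 = 0 ↦ 0  <
x_1 = 1, x_2 = 1/2 ↦ 0  <
x_1 = 1, x_2 = 1 ↦ 0  <
So 3 of the 9 assignments meet the threshold.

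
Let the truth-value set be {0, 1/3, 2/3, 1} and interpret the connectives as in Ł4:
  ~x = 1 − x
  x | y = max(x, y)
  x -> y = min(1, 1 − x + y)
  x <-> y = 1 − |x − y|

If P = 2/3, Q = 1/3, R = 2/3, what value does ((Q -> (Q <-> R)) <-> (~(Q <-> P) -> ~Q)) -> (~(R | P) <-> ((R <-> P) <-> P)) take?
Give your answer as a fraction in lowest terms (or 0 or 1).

2/3

Q <-> R = 1/3 <-> 2/3 = 2/3
Q -> (Q <-> R) = 1/3 -> 2/3 = 1
Q <-> P = 1/3 <-> 2/3 = 2/3
~(Q <-> P) = ~2/3 = 1/3
~Q = ~1/3 = 2/3
~(Q <-> P) -> ~Q = 1/3 -> 2/3 = 1
(Q -> (Q <-> R)) <-> (~(Q <-> P) -> ~Q) = 1 <-> 1 = 1
R | P = 2/3 | 2/3 = 2/3
~(R | P) = ~2/3 = 1/3
R <-> P = 2/3 <-> 2/3 = 1
(R <-> P) <-> P = 1 <-> 2/3 = 2/3
~(R | P) <-> ((R <-> P) <-> P) = 1/3 <-> 2/3 = 2/3
((Q -> (Q <-> R)) <-> (~(Q <-> P) -> ~Q)) -> (~(R | P) <-> ((R <-> P) <-> P)) = 1 -> 2/3 = 2/3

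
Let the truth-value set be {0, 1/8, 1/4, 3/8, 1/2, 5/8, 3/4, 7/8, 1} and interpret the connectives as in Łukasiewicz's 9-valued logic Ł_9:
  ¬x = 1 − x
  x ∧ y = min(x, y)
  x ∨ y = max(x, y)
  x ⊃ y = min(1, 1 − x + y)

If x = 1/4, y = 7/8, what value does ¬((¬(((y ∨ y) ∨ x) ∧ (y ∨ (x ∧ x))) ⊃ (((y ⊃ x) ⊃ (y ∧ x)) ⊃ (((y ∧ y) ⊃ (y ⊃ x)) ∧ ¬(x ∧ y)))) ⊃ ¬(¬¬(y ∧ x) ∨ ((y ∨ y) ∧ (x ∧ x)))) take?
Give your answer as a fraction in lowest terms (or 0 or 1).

1/4

y ∨ y = 7/8 ∨ 7/8 = 7/8
(y ∨ y) ∨ x = 7/8 ∨ 1/4 = 7/8
x ∧ x = 1/4 ∧ 1/4 = 1/4
y ∨ (x ∧ x) = 7/8 ∨ 1/4 = 7/8
((y ∨ y) ∨ x) ∧ (y ∨ (x ∧ x)) = 7/8 ∧ 7/8 = 7/8
¬(((y ∨ y) ∨ x) ∧ (y ∨ (x ∧ x))) = ¬7/8 = 1/8
y ⊃ x = 7/8 ⊃ 1/4 = 3/8
y ∧ x = 7/8 ∧ 1/4 = 1/4
(y ⊃ x) ⊃ (y ∧ x) = 3/8 ⊃ 1/4 = 7/8
y ∧ y = 7/8 ∧ 7/8 = 7/8
y ⊃ x = 7/8 ⊃ 1/4 = 3/8
(y ∧ y) ⊃ (y ⊃ x) = 7/8 ⊃ 3/8 = 1/2
x ∧ y = 1/4 ∧ 7/8 = 1/4
¬(x ∧ y) = ¬1/4 = 3/4
((y ∧ y) ⊃ (y ⊃ x)) ∧ ¬(x ∧ y) = 1/2 ∧ 3/4 = 1/2
((y ⊃ x) ⊃ (y ∧ x)) ⊃ (((y ∧ y) ⊃ (y ⊃ x)) ∧ ¬(x ∧ y)) = 7/8 ⊃ 1/2 = 5/8
¬(((y ∨ y) ∨ x) ∧ (y ∨ (x ∧ x))) ⊃ (((y ⊃ x) ⊃ (y ∧ x)) ⊃ (((y ∧ y) ⊃ (y ⊃ x)) ∧ ¬(x ∧ y))) = 1/8 ⊃ 5/8 = 1
y ∧ x = 7/8 ∧ 1/4 = 1/4
¬(y ∧ x) = ¬1/4 = 3/4
¬¬(y ∧ x) = ¬3/4 = 1/4
y ∨ y = 7/8 ∨ 7/8 = 7/8
x ∧ x = 1/4 ∧ 1/4 = 1/4
(y ∨ y) ∧ (x ∧ x) = 7/8 ∧ 1/4 = 1/4
¬¬(y ∧ x) ∨ ((y ∨ y) ∧ (x ∧ x)) = 1/4 ∨ 1/4 = 1/4
¬(¬¬(y ∧ x) ∨ ((y ∨ y) ∧ (x ∧ x))) = ¬1/4 = 3/4
(¬(((y ∨ y) ∨ x) ∧ (y ∨ (x ∧ x))) ⊃ (((y ⊃ x) ⊃ (y ∧ x)) ⊃ (((y ∧ y) ⊃ (y ⊃ x)) ∧ ¬(x ∧ y)))) ⊃ ¬(¬¬(y ∧ x) ∨ ((y ∨ y) ∧ (x ∧ x))) = 1 ⊃ 3/4 = 3/4
¬((¬(((y ∨ y) ∨ x) ∧ (y ∨ (x ∧ x))) ⊃ (((y ⊃ x) ⊃ (y ∧ x)) ⊃ (((y ∧ y) ⊃ (y ⊃ x)) ∧ ¬(x ∧ y)))) ⊃ ¬(¬¬(y ∧ x) ∨ ((y ∨ y) ∧ (x ∧ x)))) = ¬3/4 = 1/4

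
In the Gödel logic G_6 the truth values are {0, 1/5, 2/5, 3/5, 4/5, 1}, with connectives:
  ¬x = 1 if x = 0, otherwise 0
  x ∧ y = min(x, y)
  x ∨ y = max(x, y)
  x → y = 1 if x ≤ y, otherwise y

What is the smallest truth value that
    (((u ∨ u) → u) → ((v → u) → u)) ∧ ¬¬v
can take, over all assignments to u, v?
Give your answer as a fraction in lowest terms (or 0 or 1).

0

Take u = 0, v = 0:
u ∨ u = 0 ∨ 0 = 0
(u ∨ u) → u = 0 → 0 = 1
v → u = 0 → 0 = 1
(v → u) → u = 1 → 0 = 0
((u ∨ u) → u) → ((v → u) → u) = 1 → 0 = 0
¬v = ¬0 = 1
¬¬v = ¬1 = 0
(((u ∨ u) → u) → ((v → u) → u)) ∧ ¬¬v = 0 ∧ 0 = 0
No assignment yields a value below 0, so this is the minimum.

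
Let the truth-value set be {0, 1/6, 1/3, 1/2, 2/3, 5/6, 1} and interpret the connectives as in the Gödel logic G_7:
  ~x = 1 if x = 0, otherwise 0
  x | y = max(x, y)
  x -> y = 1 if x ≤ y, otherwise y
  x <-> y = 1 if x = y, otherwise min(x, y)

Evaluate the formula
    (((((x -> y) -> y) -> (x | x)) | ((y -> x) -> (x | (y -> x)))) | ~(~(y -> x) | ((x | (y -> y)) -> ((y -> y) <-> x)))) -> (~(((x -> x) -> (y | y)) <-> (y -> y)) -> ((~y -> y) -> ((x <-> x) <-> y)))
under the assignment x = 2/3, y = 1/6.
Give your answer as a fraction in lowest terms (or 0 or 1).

x -> y = 2/3 -> 1/6 = 1/6
(x -> y) -> y = 1/6 -> 1/6 = 1
x | x = 2/3 | 2/3 = 2/3
((x -> y) -> y) -> (x | x) = 1 -> 2/3 = 2/3
y -> x = 1/6 -> 2/3 = 1
y -> x = 1/6 -> 2/3 = 1
x | (y -> x) = 2/3 | 1 = 1
(y -> x) -> (x | (y -> x)) = 1 -> 1 = 1
(((x -> y) -> y) -> (x | x)) | ((y -> x) -> (x | (y -> x))) = 2/3 | 1 = 1
y -> x = 1/6 -> 2/3 = 1
~(y -> x) = ~1 = 0
y -> y = 1/6 -> 1/6 = 1
x | (y -> y) = 2/3 | 1 = 1
y -> y = 1/6 -> 1/6 = 1
(y -> y) <-> x = 1 <-> 2/3 = 2/3
(x | (y -> y)) -> ((y -> y) <-> x) = 1 -> 2/3 = 2/3
~(y -> x) | ((x | (y -> y)) -> ((y -> y) <-> x)) = 0 | 2/3 = 2/3
~(~(y -> x) | ((x | (y -> y)) -> ((y -> y) <-> x))) = ~2/3 = 0
((((x -> y) -> y) -> (x | x)) | ((y -> x) -> (x | (y -> x)))) | ~(~(y -> x) | ((x | (y -> y)) -> ((y -> y) <-> x))) = 1 | 0 = 1
x -> x = 2/3 -> 2/3 = 1
y | y = 1/6 | 1/6 = 1/6
(x -> x) -> (y | y) = 1 -> 1/6 = 1/6
y -> y = 1/6 -> 1/6 = 1
((x -> x) -> (y | y)) <-> (y -> y) = 1/6 <-> 1 = 1/6
~(((x -> x) -> (y | y)) <-> (y -> y)) = ~1/6 = 0
~y = ~1/6 = 0
~y -> y = 0 -> 1/6 = 1
x <-> x = 2/3 <-> 2/3 = 1
(x <-> x) <-> y = 1 <-> 1/6 = 1/6
(~y -> y) -> ((x <-> x) <-> y) = 1 -> 1/6 = 1/6
~(((x -> x) -> (y | y)) <-> (y -> y)) -> ((~y -> y) -> ((x <-> x) <-> y)) = 0 -> 1/6 = 1
(((((x -> y) -> y) -> (x | x)) | ((y -> x) -> (x | (y -> x)))) | ~(~(y -> x) | ((x | (y -> y)) -> ((y -> y) <-> x)))) -> (~(((x -> x) -> (y | y)) <-> (y -> y)) -> ((~y -> y) -> ((x <-> x) <-> y))) = 1 -> 1 = 1

1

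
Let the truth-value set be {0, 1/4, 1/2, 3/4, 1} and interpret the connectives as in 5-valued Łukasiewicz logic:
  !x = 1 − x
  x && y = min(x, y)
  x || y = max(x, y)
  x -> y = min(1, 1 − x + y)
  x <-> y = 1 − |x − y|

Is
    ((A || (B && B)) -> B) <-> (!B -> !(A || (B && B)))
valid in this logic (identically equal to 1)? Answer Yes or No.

At A = 1/4, B = 1, for instance:
B && B = 1 && 1 = 1
A || (B && B) = 1/4 || 1 = 1
(A || (B && B)) -> B = 1 -> 1 = 1
!B = !1 = 0
!(A || (B && B)) = !1 = 0
!B -> !(A || (B && B)) = 0 -> 0 = 1
((A || (B && B)) -> B) <-> (!B -> !(A || (B && B))) = 1 <-> 1 = 1
and checking the remaining 24 assignments likewise gives ≥ 1 in every case.

Yes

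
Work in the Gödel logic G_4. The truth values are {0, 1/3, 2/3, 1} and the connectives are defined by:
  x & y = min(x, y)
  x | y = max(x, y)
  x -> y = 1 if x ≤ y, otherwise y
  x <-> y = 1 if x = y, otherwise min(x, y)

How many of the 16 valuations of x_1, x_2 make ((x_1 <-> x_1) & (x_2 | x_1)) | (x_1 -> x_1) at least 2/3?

16

x_1 = 0, x_2 = 0 ↦ 1  ≥
x_1 = 0, x_2 = 1/3 ↦ 1  ≥
x_1 = 0, x_2 = 2/3 ↦ 1  ≥
x_1 = 0, x_2 = 1 ↦ 1  ≥
x_1 = 1/3, x_2 = 0 ↦ 1  ≥
x_1 = 1/3, x_2 = 1/3 ↦ 1  ≥
x_1 = 1/3, x_2 = 2/3 ↦ 1  ≥
x_1 = 1/3, x_2 = 1 ↦ 1  ≥
x_1 = 2/3, x_2 = 0 ↦ 1  ≥
x_1 = 2/3, x_2 = 1/3 ↦ 1  ≥
x_1 = 2/3, x_2 = 2/3 ↦ 1  ≥
x_1 = 2/3, x_2 = 1 ↦ 1  ≥
x_1 = 1, x_2 = 0 ↦ 1  ≥
x_1 = 1, x_2 = 1/3 ↦ 1  ≥
x_1 = 1, x_2 = 2/3 ↦ 1  ≥
x_1 = 1, x_2 = 1 ↦ 1  ≥
So 16 of the 16 assignments meet the threshold.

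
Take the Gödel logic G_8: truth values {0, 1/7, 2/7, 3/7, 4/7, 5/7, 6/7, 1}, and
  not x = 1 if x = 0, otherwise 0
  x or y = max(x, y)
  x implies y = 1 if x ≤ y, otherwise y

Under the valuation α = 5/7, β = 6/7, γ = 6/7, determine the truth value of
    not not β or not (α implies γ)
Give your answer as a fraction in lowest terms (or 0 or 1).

1

not β = not 6/7 = 0
not not β = not 0 = 1
α implies γ = 5/7 implies 6/7 = 1
not (α implies γ) = not 1 = 0
not not β or not (α implies γ) = 1 or 0 = 1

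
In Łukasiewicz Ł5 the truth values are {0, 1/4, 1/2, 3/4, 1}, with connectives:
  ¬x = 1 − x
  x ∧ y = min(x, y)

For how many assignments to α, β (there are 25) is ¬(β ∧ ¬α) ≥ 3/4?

value 1: 9 assignments (counts)
value 3/4: 7 assignments (counts)
value 1/2: 5 assignments
value 1/4: 3 assignments
value 0: 1 assignment
So 16 of the 25 assignments meet the threshold.

16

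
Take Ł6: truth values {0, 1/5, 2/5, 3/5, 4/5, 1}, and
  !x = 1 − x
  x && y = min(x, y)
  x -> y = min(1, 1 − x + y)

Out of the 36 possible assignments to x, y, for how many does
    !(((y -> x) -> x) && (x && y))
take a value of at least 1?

value 1: 11 assignments (counts)
value 4/5: 9 assignments
value 3/5: 7 assignments
value 2/5: 5 assignments
value 1/5: 3 assignments
value 0: 1 assignment
So 11 of the 36 assignments meet the threshold.

11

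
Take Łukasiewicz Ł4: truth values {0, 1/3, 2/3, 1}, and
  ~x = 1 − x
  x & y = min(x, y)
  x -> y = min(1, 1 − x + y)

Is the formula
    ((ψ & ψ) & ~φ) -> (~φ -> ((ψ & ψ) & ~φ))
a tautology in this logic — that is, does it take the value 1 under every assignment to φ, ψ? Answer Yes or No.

φ = 0, ψ = 0 ↦ 1
φ = 0, ψ = 1/3 ↦ 1
φ = 0, ψ = 2/3 ↦ 1
φ = 0, ψ = 1 ↦ 1
φ = 1/3, ψ = 0 ↦ 1
φ = 1/3, ψ = 1/3 ↦ 1
φ = 1/3, ψ = 2/3 ↦ 1
φ = 1/3, ψ = 1 ↦ 1
φ = 2/3, ψ = 0 ↦ 1
φ = 2/3, ψ = 1/3 ↦ 1
φ = 2/3, ψ = 2/3 ↦ 1
φ = 2/3, ψ = 1 ↦ 1
φ = 1, ψ = 0 ↦ 1
φ = 1, ψ = 1/3 ↦ 1
φ = 1, ψ = 2/3 ↦ 1
φ = 1, ψ = 1 ↦ 1
Every assignment gives a value ≥ 1.

Yes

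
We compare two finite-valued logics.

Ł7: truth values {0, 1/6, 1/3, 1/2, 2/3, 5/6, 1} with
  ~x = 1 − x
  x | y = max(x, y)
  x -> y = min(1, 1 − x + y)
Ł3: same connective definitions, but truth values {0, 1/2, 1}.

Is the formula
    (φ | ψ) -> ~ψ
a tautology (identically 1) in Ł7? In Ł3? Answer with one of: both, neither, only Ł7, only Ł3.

neither

In Ł7: at φ = 0, ψ = 2/3 the value is 2/3 — not a tautology.
In Ł3: at φ = 0, ψ = 1 the value is 0 — not a tautology.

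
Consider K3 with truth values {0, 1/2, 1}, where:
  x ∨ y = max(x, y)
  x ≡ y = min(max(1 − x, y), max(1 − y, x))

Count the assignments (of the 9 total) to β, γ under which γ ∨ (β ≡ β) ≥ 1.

β = 0, γ = 0 ↦ 1  ≥
β = 0, γ = 1/2 ↦ 1  ≥
β = 0, γ = 1 ↦ 1  ≥
β = 1/2, γ = 0 ↦ 1/2  <
β = 1/2, γ = 1/2 ↦ 1/2  <
β = 1/2, γ = 1 ↦ 1  ≥
β = 1, γ = 0 ↦ 1  ≥
β = 1, γ = 1/2 ↦ 1  ≥
β = 1, γ = 1 ↦ 1  ≥
So 7 of the 9 assignments meet the threshold.

7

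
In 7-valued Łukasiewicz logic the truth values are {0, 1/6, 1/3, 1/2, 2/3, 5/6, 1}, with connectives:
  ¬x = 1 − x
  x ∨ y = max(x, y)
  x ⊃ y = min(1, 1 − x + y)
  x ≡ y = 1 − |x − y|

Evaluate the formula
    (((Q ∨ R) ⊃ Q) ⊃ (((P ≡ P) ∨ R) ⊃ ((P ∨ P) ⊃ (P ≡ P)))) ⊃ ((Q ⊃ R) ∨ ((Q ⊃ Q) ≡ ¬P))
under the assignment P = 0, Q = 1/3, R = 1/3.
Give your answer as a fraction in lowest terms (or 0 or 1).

Q ∨ R = 1/3 ∨ 1/3 = 1/3
(Q ∨ R) ⊃ Q = 1/3 ⊃ 1/3 = 1
P ≡ P = 0 ≡ 0 = 1
(P ≡ P) ∨ R = 1 ∨ 1/3 = 1
P ∨ P = 0 ∨ 0 = 0
P ≡ P = 0 ≡ 0 = 1
(P ∨ P) ⊃ (P ≡ P) = 0 ⊃ 1 = 1
((P ≡ P) ∨ R) ⊃ ((P ∨ P) ⊃ (P ≡ P)) = 1 ⊃ 1 = 1
((Q ∨ R) ⊃ Q) ⊃ (((P ≡ P) ∨ R) ⊃ ((P ∨ P) ⊃ (P ≡ P))) = 1 ⊃ 1 = 1
Q ⊃ R = 1/3 ⊃ 1/3 = 1
Q ⊃ Q = 1/3 ⊃ 1/3 = 1
¬P = ¬0 = 1
(Q ⊃ Q) ≡ ¬P = 1 ≡ 1 = 1
(Q ⊃ R) ∨ ((Q ⊃ Q) ≡ ¬P) = 1 ∨ 1 = 1
(((Q ∨ R) ⊃ Q) ⊃ (((P ≡ P) ∨ R) ⊃ ((P ∨ P) ⊃ (P ≡ P)))) ⊃ ((Q ⊃ R) ∨ ((Q ⊃ Q) ≡ ¬P)) = 1 ⊃ 1 = 1

1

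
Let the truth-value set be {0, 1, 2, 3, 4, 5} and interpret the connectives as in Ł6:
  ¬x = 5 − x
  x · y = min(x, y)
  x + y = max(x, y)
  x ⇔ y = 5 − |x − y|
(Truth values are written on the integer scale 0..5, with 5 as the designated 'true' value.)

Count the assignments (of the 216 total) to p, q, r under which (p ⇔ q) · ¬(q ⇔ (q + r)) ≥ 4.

value 5: 1 assignment (counts)
value 4: 6 assignments (counts)
value 3: 15 assignments
value 2: 27 assignments
value 1: 36 assignments
value 0: 131 assignments
So 7 of the 216 assignments meet the threshold.

7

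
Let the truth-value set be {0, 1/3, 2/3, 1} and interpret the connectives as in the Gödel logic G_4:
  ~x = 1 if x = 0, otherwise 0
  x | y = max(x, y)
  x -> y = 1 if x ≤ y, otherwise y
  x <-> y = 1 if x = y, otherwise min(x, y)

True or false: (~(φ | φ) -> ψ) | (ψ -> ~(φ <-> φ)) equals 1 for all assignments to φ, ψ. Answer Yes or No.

No

Counterexample: take φ = 0, ψ = 1/3.
φ | φ = 0 | 0 = 0
~(φ | φ) = ~0 = 1
~(φ | φ) -> ψ = 1 -> 1/3 = 1/3
φ <-> φ = 0 <-> 0 = 1
~(φ <-> φ) = ~1 = 0
ψ -> ~(φ <-> φ) = 1/3 -> 0 = 0
(~(φ | φ) -> ψ) | (ψ -> ~(φ <-> φ)) = 1/3 | 0 = 1/3
This gives 1/3 ≠ 1.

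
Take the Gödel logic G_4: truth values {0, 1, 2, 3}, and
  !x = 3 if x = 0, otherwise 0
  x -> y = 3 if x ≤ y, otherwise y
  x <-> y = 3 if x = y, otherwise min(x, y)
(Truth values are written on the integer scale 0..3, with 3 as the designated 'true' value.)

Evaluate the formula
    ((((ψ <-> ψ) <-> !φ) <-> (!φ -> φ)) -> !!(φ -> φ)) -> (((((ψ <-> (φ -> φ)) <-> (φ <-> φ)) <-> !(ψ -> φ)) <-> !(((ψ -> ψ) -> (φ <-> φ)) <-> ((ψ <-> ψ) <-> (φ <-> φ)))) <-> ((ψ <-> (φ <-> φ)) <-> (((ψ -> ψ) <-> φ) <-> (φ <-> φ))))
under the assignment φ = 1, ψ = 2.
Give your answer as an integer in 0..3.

1

ψ <-> ψ = 2 <-> 2 = 3
!φ = !1 = 0
(ψ <-> ψ) <-> !φ = 3 <-> 0 = 0
!φ = !1 = 0
!φ -> φ = 0 -> 1 = 3
((ψ <-> ψ) <-> !φ) <-> (!φ -> φ) = 0 <-> 3 = 0
φ -> φ = 1 -> 1 = 3
!(φ -> φ) = !3 = 0
!!(φ -> φ) = !0 = 3
(((ψ <-> ψ) <-> !φ) <-> (!φ -> φ)) -> !!(φ -> φ) = 0 -> 3 = 3
φ -> φ = 1 -> 1 = 3
ψ <-> (φ -> φ) = 2 <-> 3 = 2
φ <-> φ = 1 <-> 1 = 3
(ψ <-> (φ -> φ)) <-> (φ <-> φ) = 2 <-> 3 = 2
ψ -> φ = 2 -> 1 = 1
!(ψ -> φ) = !1 = 0
((ψ <-> (φ -> φ)) <-> (φ <-> φ)) <-> !(ψ -> φ) = 2 <-> 0 = 0
ψ -> ψ = 2 -> 2 = 3
φ <-> φ = 1 <-> 1 = 3
(ψ -> ψ) -> (φ <-> φ) = 3 -> 3 = 3
ψ <-> ψ = 2 <-> 2 = 3
φ <-> φ = 1 <-> 1 = 3
(ψ <-> ψ) <-> (φ <-> φ) = 3 <-> 3 = 3
((ψ -> ψ) -> (φ <-> φ)) <-> ((ψ <-> ψ) <-> (φ <-> φ)) = 3 <-> 3 = 3
!(((ψ -> ψ) -> (φ <-> φ)) <-> ((ψ <-> ψ) <-> (φ <-> φ))) = !3 = 0
(((ψ <-> (φ -> φ)) <-> (φ <-> φ)) <-> !(ψ -> φ)) <-> !(((ψ -> ψ) -> (φ <-> φ)) <-> ((ψ <-> ψ) <-> (φ <-> φ))) = 0 <-> 0 = 3
φ <-> φ = 1 <-> 1 = 3
ψ <-> (φ <-> φ) = 2 <-> 3 = 2
ψ -> ψ = 2 -> 2 = 3
(ψ -> ψ) <-> φ = 3 <-> 1 = 1
φ <-> φ = 1 <-> 1 = 3
((ψ -> ψ) <-> φ) <-> (φ <-> φ) = 1 <-> 3 = 1
(ψ <-> (φ <-> φ)) <-> (((ψ -> ψ) <-> φ) <-> (φ <-> φ)) = 2 <-> 1 = 1
((((ψ <-> (φ -> φ)) <-> (φ <-> φ)) <-> !(ψ -> φ)) <-> !(((ψ -> ψ) -> (φ <-> φ)) <-> ((ψ <-> ψ) <-> (φ <-> φ)))) <-> ((ψ <-> (φ <-> φ)) <-> (((ψ -> ψ) <-> φ) <-> (φ <-> φ))) = 3 <-> 1 = 1
((((ψ <-> ψ) <-> !φ) <-> (!φ -> φ)) -> !!(φ -> φ)) -> (((((ψ <-> (φ -> φ)) <-> (φ <-> φ)) <-> !(ψ -> φ)) <-> !(((ψ -> ψ) -> (φ <-> φ)) <-> ((ψ <-> ψ) <-> (φ <-> φ)))) <-> ((ψ <-> (φ <-> φ)) <-> (((ψ -> ψ) <-> φ) <-> (φ <-> φ)))) = 3 -> 1 = 1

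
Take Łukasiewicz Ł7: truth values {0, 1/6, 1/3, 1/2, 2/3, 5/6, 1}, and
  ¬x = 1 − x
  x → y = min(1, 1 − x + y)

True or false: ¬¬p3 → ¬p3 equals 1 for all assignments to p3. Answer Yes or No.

Counterexample: take p3 = 2/3.
¬p3 = ¬2/3 = 1/3
¬¬p3 = ¬1/3 = 2/3
¬p3 = ¬2/3 = 1/3
¬¬p3 → ¬p3 = 2/3 → 1/3 = 2/3
This gives 2/3 ≠ 1.

No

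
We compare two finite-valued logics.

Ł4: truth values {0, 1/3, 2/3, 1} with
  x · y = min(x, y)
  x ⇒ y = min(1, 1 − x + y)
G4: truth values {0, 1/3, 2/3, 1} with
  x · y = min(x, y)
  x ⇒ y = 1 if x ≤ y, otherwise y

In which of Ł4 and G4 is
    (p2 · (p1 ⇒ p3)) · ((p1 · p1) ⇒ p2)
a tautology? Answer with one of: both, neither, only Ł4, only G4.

neither

In Ł4: at p1 = 0, p2 = 0, p3 = 0 the value is 0 — not a tautology.
In G4: at p1 = 0, p2 = 0, p3 = 0 the value is 0 — not a tautology.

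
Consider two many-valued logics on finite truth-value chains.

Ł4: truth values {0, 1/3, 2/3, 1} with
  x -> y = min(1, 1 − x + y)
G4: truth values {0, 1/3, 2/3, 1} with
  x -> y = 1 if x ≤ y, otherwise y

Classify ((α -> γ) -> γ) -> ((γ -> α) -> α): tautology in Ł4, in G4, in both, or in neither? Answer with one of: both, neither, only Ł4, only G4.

only Ł4

In Ł4: every assignment gives 1 — tautology.
In G4: at α = 1/3, γ = 0 the value is 1/3 — not a tautology.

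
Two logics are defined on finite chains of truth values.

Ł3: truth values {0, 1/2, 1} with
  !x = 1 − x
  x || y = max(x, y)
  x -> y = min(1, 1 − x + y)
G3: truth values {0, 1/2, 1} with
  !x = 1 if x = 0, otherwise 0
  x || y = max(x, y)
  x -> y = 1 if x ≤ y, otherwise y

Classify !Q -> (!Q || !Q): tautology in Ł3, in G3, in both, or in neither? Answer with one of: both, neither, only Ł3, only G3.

both

In Ł3: every assignment gives 1 — tautology.
In G3: every assignment gives 1 — tautology.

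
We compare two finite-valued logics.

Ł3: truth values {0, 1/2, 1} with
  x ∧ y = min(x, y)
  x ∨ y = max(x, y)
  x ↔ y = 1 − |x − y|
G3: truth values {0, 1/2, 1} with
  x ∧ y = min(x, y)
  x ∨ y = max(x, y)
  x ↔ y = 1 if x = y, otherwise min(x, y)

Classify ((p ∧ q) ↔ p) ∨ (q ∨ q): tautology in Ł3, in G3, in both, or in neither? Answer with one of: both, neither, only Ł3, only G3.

neither

In Ł3: at p = 1/2, q = 0 the value is 1/2 — not a tautology.
In G3: at p = 1/2, q = 0 the value is 0 — not a tautology.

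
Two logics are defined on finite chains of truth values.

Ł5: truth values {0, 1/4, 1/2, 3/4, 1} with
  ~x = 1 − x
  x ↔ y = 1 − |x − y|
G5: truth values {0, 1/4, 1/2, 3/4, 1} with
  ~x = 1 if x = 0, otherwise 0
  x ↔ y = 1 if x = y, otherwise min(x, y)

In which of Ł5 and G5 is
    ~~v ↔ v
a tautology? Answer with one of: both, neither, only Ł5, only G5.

only Ł5

In Ł5: every assignment gives 1 — tautology.
In G5: at v = 1/4 the value is 1/4 — not a tautology.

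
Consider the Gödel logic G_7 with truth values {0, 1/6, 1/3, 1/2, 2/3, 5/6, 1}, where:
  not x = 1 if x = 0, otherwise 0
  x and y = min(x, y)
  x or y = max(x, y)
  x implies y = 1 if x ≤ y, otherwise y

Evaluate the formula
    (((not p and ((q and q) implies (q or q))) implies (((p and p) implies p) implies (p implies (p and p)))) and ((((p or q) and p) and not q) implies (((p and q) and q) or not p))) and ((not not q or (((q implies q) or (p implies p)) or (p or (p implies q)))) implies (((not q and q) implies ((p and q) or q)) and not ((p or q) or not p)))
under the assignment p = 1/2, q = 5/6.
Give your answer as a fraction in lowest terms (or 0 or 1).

0

not p = not 1/2 = 0
q and q = 5/6 and 5/6 = 5/6
q or q = 5/6 or 5/6 = 5/6
(q and q) implies (q or q) = 5/6 implies 5/6 = 1
not p and ((q and q) implies (q or q)) = 0 and 1 = 0
p and p = 1/2 and 1/2 = 1/2
(p and p) implies p = 1/2 implies 1/2 = 1
p and p = 1/2 and 1/2 = 1/2
p implies (p and p) = 1/2 implies 1/2 = 1
((p and p) implies p) implies (p implies (p and p)) = 1 implies 1 = 1
(not p and ((q and q) implies (q or q))) implies (((p and p) implies p) implies (p implies (p and p))) = 0 implies 1 = 1
p or q = 1/2 or 5/6 = 5/6
(p or q) and p = 5/6 and 1/2 = 1/2
not q = not 5/6 = 0
((p or q) and p) and not q = 1/2 and 0 = 0
p and q = 1/2 and 5/6 = 1/2
(p and q) and q = 1/2 and 5/6 = 1/2
not p = not 1/2 = 0
((p and q) and q) or not p = 1/2 or 0 = 1/2
(((p or q) and p) and not q) implies (((p and q) and q) or not p) = 0 implies 1/2 = 1
((not p and ((q and q) implies (q or q))) implies (((p and p) implies p) implies (p implies (p and p)))) and ((((p or q) and p) and not q) implies (((p and q) and q) or not p)) = 1 and 1 = 1
not q = not 5/6 = 0
not not q = not 0 = 1
q implies q = 5/6 implies 5/6 = 1
p implies p = 1/2 implies 1/2 = 1
(q implies q) or (p implies p) = 1 or 1 = 1
p implies q = 1/2 implies 5/6 = 1
p or (p implies q) = 1/2 or 1 = 1
((q implies q) or (p implies p)) or (p or (p implies q)) = 1 or 1 = 1
not not q or (((q implies q) or (p implies p)) or (p or (p implies q))) = 1 or 1 = 1
not q = not 5/6 = 0
not q and q = 0 and 5/6 = 0
p and q = 1/2 and 5/6 = 1/2
(p and q) or q = 1/2 or 5/6 = 5/6
(not q and q) implies ((p and q) or q) = 0 implies 5/6 = 1
p or q = 1/2 or 5/6 = 5/6
not p = not 1/2 = 0
(p or q) or not p = 5/6 or 0 = 5/6
not ((p or q) or not p) = not 5/6 = 0
((not q and q) implies ((p and q) or q)) and not ((p or q) or not p) = 1 and 0 = 0
(not not q or (((q implies q) or (p implies p)) or (p or (p implies q)))) implies (((not q and q) implies ((p and q) or q)) and not ((p or q) or not p)) = 1 implies 0 = 0
(((not p and ((q and q) implies (q or q))) implies (((p and p) implies p) implies (p implies (p and p)))) and ((((p or q) and p) and not q) implies (((p and q) and q) or not p))) and ((not not q or (((q implies q) or (p implies p)) or (p or (p implies q)))) implies (((not q and q) implies ((p and q) or q)) and not ((p or q) or not p))) = 1 and 0 = 0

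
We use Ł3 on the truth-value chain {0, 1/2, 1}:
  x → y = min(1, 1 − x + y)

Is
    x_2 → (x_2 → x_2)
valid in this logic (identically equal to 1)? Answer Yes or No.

Yes

x_2 = 0 ↦ 1
x_2 = 1/2 ↦ 1
x_2 = 1 ↦ 1
Every assignment gives a value ≥ 1.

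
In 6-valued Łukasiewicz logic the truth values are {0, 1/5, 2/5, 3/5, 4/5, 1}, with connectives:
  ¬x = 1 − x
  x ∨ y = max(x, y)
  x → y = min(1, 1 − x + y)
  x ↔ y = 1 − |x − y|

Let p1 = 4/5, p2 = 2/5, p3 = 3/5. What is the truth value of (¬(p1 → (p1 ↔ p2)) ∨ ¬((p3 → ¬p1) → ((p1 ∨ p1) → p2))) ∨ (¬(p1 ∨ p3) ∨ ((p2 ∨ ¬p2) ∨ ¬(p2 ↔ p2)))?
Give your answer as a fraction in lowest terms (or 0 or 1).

p1 ↔ p2 = 4/5 ↔ 2/5 = 3/5
p1 → (p1 ↔ p2) = 4/5 → 3/5 = 4/5
¬(p1 → (p1 ↔ p2)) = ¬4/5 = 1/5
¬p1 = ¬4/5 = 1/5
p3 → ¬p1 = 3/5 → 1/5 = 3/5
p1 ∨ p1 = 4/5 ∨ 4/5 = 4/5
(p1 ∨ p1) → p2 = 4/5 → 2/5 = 3/5
(p3 → ¬p1) → ((p1 ∨ p1) → p2) = 3/5 → 3/5 = 1
¬((p3 → ¬p1) → ((p1 ∨ p1) → p2)) = ¬1 = 0
¬(p1 → (p1 ↔ p2)) ∨ ¬((p3 → ¬p1) → ((p1 ∨ p1) → p2)) = 1/5 ∨ 0 = 1/5
p1 ∨ p3 = 4/5 ∨ 3/5 = 4/5
¬(p1 ∨ p3) = ¬4/5 = 1/5
¬p2 = ¬2/5 = 3/5
p2 ∨ ¬p2 = 2/5 ∨ 3/5 = 3/5
p2 ↔ p2 = 2/5 ↔ 2/5 = 1
¬(p2 ↔ p2) = ¬1 = 0
(p2 ∨ ¬p2) ∨ ¬(p2 ↔ p2) = 3/5 ∨ 0 = 3/5
¬(p1 ∨ p3) ∨ ((p2 ∨ ¬p2) ∨ ¬(p2 ↔ p2)) = 1/5 ∨ 3/5 = 3/5
(¬(p1 → (p1 ↔ p2)) ∨ ¬((p3 → ¬p1) → ((p1 ∨ p1) → p2))) ∨ (¬(p1 ∨ p3) ∨ ((p2 ∨ ¬p2) ∨ ¬(p2 ↔ p2))) = 1/5 ∨ 3/5 = 3/5

3/5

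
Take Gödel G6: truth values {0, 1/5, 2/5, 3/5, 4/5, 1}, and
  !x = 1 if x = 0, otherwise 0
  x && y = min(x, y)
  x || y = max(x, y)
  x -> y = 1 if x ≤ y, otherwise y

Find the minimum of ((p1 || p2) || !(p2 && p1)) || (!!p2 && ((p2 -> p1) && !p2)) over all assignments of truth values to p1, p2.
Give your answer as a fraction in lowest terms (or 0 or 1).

1/5

Take p1 = 1/5, p2 = 1/5:
p1 || p2 = 1/5 || 1/5 = 1/5
p2 && p1 = 1/5 && 1/5 = 1/5
!(p2 && p1) = !1/5 = 0
(p1 || p2) || !(p2 && p1) = 1/5 || 0 = 1/5
!p2 = !1/5 = 0
!!p2 = !0 = 1
p2 -> p1 = 1/5 -> 1/5 = 1
!p2 = !1/5 = 0
(p2 -> p1) && !p2 = 1 && 0 = 0
!!p2 && ((p2 -> p1) && !p2) = 1 && 0 = 0
((p1 || p2) || !(p2 && p1)) || (!!p2 && ((p2 -> p1) && !p2)) = 1/5 || 0 = 1/5
No assignment yields a value below 1/5, so this is the minimum.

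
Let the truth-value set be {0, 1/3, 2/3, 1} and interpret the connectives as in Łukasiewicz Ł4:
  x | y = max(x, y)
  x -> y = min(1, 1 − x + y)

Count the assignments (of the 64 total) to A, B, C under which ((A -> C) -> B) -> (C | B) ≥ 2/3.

59

value 1: 49 assignments (counts)
value 2/3: 10 assignments (counts)
value 1/3: 4 assignments
value 0: 1 assignment
So 59 of the 64 assignments meet the threshold.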